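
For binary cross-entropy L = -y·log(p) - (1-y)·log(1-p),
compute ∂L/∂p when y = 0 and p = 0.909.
∂L/∂p = 10.99

∂L/∂p = -y/p + (1-y)/(1-p) = 0 + 1/0.091 = 10.99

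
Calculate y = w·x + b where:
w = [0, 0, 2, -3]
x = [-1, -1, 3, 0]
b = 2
y = 8

y = (0)(-1) + (0)(-1) + (2)(3) + (-3)(0) + 2 = 8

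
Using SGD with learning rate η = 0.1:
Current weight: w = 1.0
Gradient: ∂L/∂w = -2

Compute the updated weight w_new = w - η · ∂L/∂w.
w_new = 1.2

w_new = w - η·∂L/∂w = 1.0 - 0.1×(-2) = 1.0 - (-0.2) = 1.2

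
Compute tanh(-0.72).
-0.6169

tanh(-0.72) = (e^(-0.72) - e^(0.72))/(e^(-0.72) + e^(0.72)) = -0.6169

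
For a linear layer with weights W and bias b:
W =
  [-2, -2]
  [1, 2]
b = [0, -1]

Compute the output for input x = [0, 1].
y = [-2, 1]

Wx = [-2×0 + -2×1, 1×0 + 2×1]
   = [-2, 2]
y = Wx + b = [-2 + 0, 2 + -1] = [-2, 1]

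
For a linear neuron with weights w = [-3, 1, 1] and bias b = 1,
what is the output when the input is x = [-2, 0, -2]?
y = 5

y = (-3)(-2) + (1)(0) + (1)(-2) + 1 = 5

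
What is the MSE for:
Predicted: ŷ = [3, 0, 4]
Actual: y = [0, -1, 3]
MSE = 3.667

MSE = (1/3)((3-0)² + (0--1)² + (4-3)²) = (1/3)(9 + 1 + 1) = 3.667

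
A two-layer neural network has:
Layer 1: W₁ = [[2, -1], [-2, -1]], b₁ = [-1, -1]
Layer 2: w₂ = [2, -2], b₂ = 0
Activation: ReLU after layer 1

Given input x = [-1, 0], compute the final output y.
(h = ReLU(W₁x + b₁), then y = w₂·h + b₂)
y = -2

Layer 1 pre-activation: z₁ = [-3, 1]
After ReLU: h = [0, 1]
Layer 2 output: y = 2×0 + -2×1 + 0 = -2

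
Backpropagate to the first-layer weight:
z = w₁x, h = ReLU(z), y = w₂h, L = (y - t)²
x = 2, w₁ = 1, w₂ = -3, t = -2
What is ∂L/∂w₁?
∂L/∂w₁ = 48

Forward pass:
z = w₁x = 1×2 = 2
h = ReLU(2) = 2
y = w₂h = -3×2 = -6

Backward pass:
∂L/∂y = 2(y - t) = 2(-6 - -2) = -8
∂y/∂h = w₂ = -3
∂h/∂z = 1 (ReLU derivative)
∂z/∂w₁ = x = 2

∂L/∂w₁ = -8 × -3 × 1 × 2 = 48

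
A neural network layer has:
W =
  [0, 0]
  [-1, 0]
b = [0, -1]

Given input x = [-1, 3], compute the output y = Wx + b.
y = [0, 0]

Wx = [0×-1 + 0×3, -1×-1 + 0×3]
   = [0, 1]
y = Wx + b = [0 + 0, 1 + -1] = [0, 0]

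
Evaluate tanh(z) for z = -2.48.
-0.9861

tanh(-2.48) = (e^(-2.48) - e^(2.48))/(e^(-2.48) + e^(2.48)) = -0.9861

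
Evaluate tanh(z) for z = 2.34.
0.9816

tanh(2.34) = (e^(2.34) - e^(-2.34))/(e^(2.34) + e^(-2.34)) = 0.9816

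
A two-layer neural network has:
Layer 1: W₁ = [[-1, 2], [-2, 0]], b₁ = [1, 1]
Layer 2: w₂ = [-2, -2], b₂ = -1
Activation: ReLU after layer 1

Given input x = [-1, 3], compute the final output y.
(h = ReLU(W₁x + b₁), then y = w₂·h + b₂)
y = -23

Layer 1 pre-activation: z₁ = [8, 3]
After ReLU: h = [8, 3]
Layer 2 output: y = -2×8 + -2×3 + -1 = -23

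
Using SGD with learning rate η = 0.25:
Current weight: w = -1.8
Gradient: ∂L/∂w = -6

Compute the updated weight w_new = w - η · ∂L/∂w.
w_new = -0.3

w_new = w - η·∂L/∂w = -1.8 - 0.25×(-6) = -1.8 - (-1.5) = -0.3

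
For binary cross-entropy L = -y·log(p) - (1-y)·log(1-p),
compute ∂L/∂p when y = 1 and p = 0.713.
∂L/∂p = -1.403

∂L/∂p = -y/p + (1-y)/(1-p) = -1/0.713 + 0 = -1.403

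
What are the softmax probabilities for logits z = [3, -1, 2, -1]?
p = [0.712, 0.013, 0.2619, 0.013]

exp(z) = [20.09, 0.3679, 7.389, 0.3679]
Sum = 28.21
p = [0.712, 0.013, 0.2619, 0.013]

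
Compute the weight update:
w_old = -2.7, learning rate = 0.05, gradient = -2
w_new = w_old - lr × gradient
w_new = -2.6

w_new = w - η·∂L/∂w = -2.7 - 0.05×(-2) = -2.7 - (-0.1) = -2.6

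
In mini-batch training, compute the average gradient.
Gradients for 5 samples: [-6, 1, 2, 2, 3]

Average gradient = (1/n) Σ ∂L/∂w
Average gradient = 0.4

Average = (1/5)(-6 + 1 + 2 + 2 + 3) = 2/5 = 0.4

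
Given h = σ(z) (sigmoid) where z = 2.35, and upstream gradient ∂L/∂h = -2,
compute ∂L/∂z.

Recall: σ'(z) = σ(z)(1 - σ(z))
∂L/∂z = -0.159

σ(2.35) = 0.9129
σ'(2.35) = σ(2.35)(1 - σ(2.35)) = 0.9129 × 0.08707 = 0.07949
∂L/∂z = ∂L/∂h · σ'(z) = -2 × 0.07949 = -0.159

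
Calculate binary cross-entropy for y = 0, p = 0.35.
L = 0.4308

L = -0·log(0.35) - 1·log(0.65) = -log(0.65) = 0.4308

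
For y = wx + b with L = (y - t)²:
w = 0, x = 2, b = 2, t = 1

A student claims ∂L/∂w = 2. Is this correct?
Incorrect

y = (0)(2) + 2 = 2
∂L/∂y = 2(y - t) = 2(2 - 1) = 2
∂y/∂w = x = 2
∂L/∂w = 2 × 2 = 4

Claimed value: 2
Incorrect: The correct gradient is 4.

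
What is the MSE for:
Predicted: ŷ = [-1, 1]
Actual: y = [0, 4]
MSE = 5

MSE = (1/2)((-1-0)² + (1-4)²) = (1/2)(1 + 9) = 5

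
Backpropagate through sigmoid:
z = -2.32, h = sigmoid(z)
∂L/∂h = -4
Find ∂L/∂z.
∂L/∂z = -0.3259

σ(-2.32) = 0.08948
σ'(-2.32) = σ(-2.32)(1 - σ(-2.32)) = 0.08948 × 0.9105 = 0.08147
∂L/∂z = ∂L/∂h · σ'(z) = -4 × 0.08147 = -0.3259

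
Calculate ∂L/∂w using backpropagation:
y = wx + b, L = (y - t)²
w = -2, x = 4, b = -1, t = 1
∂L/∂w = -80

y = wx + b = (-2)(4) + -1 = -9
∂L/∂y = 2(y - t) = 2(-9 - 1) = -20
∂y/∂w = x = 4
∂L/∂w = ∂L/∂y · ∂y/∂w = -20 × 4 = -80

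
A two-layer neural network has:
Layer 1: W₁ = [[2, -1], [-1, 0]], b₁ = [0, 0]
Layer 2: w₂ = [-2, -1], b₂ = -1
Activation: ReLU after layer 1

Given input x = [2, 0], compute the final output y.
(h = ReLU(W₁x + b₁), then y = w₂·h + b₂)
y = -9

Layer 1 pre-activation: z₁ = [4, -2]
After ReLU: h = [4, 0]
Layer 2 output: y = -2×4 + -1×0 + -1 = -9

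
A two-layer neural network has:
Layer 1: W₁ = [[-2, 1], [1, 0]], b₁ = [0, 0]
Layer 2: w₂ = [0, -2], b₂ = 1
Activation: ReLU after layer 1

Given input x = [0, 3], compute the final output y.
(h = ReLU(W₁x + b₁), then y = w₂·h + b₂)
y = 1

Layer 1 pre-activation: z₁ = [3, 0]
After ReLU: h = [3, 0]
Layer 2 output: y = 0×3 + -2×0 + 1 = 1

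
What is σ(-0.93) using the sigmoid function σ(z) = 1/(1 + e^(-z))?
0.2829

sigmoid(-0.93) = 1/(1 + e^(0.93)) = 1/(1 + 2.535) = 0.2829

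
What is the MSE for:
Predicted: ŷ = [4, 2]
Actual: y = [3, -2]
MSE = 8.5

MSE = (1/2)((4-3)² + (2--2)²) = (1/2)(1 + 16) = 8.5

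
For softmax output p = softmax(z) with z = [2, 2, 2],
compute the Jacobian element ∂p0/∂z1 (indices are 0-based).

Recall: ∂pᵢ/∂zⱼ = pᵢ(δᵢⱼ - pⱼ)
∂p0/∂z1 = -0.1111

p = softmax(z) = [0.3333, 0.3333, 0.3333]
p0 = 0.3333, p1 = 0.3333

∂p0/∂z1 = -p0 × p1 = -0.3333 × 0.3333 = -0.1111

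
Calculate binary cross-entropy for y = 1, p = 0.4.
L = 0.9163

L = -1·log(0.4) - 0·log(0.6) = -log(0.4) = 0.9163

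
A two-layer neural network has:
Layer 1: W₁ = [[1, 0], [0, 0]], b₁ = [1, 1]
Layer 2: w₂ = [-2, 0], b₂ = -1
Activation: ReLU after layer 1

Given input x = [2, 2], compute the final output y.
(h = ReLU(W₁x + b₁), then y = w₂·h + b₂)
y = -7

Layer 1 pre-activation: z₁ = [3, 1]
After ReLU: h = [3, 1]
Layer 2 output: y = -2×3 + 0×1 + -1 = -7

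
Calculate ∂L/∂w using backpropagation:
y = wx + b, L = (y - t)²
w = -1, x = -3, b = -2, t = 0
∂L/∂w = -6

y = wx + b = (-1)(-3) + -2 = 1
∂L/∂y = 2(y - t) = 2(1 - 0) = 2
∂y/∂w = x = -3
∂L/∂w = ∂L/∂y · ∂y/∂w = 2 × -3 = -6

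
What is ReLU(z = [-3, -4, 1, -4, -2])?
h = [0, 0, 1, 0, 0]

ReLU applied element-wise: max(0,-3)=0, max(0,-4)=0, max(0,1)=1, max(0,-4)=0, max(0,-2)=0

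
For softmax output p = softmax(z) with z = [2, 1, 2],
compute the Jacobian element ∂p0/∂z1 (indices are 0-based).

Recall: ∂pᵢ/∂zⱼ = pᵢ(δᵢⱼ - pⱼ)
∂p0/∂z1 = -0.06561

p = softmax(z) = [0.4223, 0.1554, 0.4223]
p0 = 0.4223, p1 = 0.1554

∂p0/∂z1 = -p0 × p1 = -0.4223 × 0.1554 = -0.06561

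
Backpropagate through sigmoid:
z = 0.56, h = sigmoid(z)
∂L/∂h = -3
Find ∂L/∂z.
∂L/∂z = -0.6941

σ(0.56) = 0.6365
σ'(0.56) = σ(0.56)(1 - σ(0.56)) = 0.6365 × 0.3635 = 0.2314
∂L/∂z = ∂L/∂h · σ'(z) = -3 × 0.2314 = -0.6941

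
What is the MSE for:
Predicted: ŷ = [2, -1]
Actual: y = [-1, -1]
MSE = 4.5

MSE = (1/2)((2--1)² + (-1--1)²) = (1/2)(9 + 0) = 4.5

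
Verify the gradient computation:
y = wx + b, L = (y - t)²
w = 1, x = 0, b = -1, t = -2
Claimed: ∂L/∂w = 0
Correct

y = (1)(0) + -1 = -1
∂L/∂y = 2(y - t) = 2(-1 - -2) = 2
∂y/∂w = x = 0
∂L/∂w = 2 × 0 = 0

Claimed value: 0
Correct: The correct gradient is 0.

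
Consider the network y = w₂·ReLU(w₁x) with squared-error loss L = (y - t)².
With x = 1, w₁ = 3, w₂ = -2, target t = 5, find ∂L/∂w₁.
∂L/∂w₁ = 44

Forward pass:
z = w₁x = 3×1 = 3
h = ReLU(3) = 3
y = w₂h = -2×3 = -6

Backward pass:
∂L/∂y = 2(y - t) = 2(-6 - 5) = -22
∂y/∂h = w₂ = -2
∂h/∂z = 1 (ReLU derivative)
∂z/∂w₁ = x = 1

∂L/∂w₁ = -22 × -2 × 1 × 1 = 44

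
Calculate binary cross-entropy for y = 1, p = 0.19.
L = 1.661

L = -1·log(0.19) - 0·log(0.81) = -log(0.19) = 1.661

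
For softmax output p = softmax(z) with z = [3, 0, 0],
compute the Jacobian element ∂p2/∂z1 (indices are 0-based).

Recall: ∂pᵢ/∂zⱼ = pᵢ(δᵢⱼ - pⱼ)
∂p2/∂z1 = -0.00205

p = softmax(z) = [0.9094, 0.04528, 0.04528]
p2 = 0.04528, p1 = 0.04528

∂p2/∂z1 = -p2 × p1 = -0.04528 × 0.04528 = -0.00205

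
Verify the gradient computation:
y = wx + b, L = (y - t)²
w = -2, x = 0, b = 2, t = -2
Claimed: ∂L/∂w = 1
Incorrect

y = (-2)(0) + 2 = 2
∂L/∂y = 2(y - t) = 2(2 - -2) = 8
∂y/∂w = x = 0
∂L/∂w = 8 × 0 = 0

Claimed value: 1
Incorrect: The correct gradient is 0.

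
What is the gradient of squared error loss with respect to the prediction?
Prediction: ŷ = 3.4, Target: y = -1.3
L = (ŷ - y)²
∂L/∂ŷ = 9.4

∂L/∂ŷ = 2(ŷ - y) = 2(3.4 - -1.3) = 2(4.7) = 9.4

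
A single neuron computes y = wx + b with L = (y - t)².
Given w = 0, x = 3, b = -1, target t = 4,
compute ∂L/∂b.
∂L/∂b = -10

y = wx + b = (0)(3) + -1 = -1
∂L/∂y = 2(y - t) = 2(-1 - 4) = -10
∂y/∂b = 1
∂L/∂b = ∂L/∂y · ∂y/∂b = -10 × 1 = -10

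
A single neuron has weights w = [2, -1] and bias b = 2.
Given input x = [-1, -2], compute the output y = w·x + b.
y = 2

y = (2)(-1) + (-1)(-2) + 2 = 2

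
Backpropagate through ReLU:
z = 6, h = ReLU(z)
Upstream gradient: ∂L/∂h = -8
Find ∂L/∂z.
∂L/∂z = -8

h = ReLU(6) = 6
Since z > 0: ∂h/∂z = 1
∂L/∂z = ∂L/∂h · ∂h/∂z = -8 × 1 = -8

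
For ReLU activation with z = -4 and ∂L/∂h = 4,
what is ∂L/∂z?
∂L/∂z = 0

h = ReLU(-4) = 0
Since z < 0: ∂h/∂z = 0
∂L/∂z = ∂L/∂h · ∂h/∂z = 4 × 0 = 0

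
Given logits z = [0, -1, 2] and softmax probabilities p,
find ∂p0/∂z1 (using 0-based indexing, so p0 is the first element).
∂p0/∂z1 = -0.004797

p = softmax(z) = [0.1142, 0.04201, 0.8438]
p0 = 0.1142, p1 = 0.04201

∂p0/∂z1 = -p0 × p1 = -0.1142 × 0.04201 = -0.004797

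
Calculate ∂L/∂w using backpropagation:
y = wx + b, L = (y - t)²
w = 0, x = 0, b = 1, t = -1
∂L/∂w = 0

y = wx + b = (0)(0) + 1 = 1
∂L/∂y = 2(y - t) = 2(1 - -1) = 4
∂y/∂w = x = 0
∂L/∂w = ∂L/∂y · ∂y/∂w = 4 × 0 = 0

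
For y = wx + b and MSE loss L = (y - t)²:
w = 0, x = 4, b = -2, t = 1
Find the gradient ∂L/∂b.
∂L/∂b = -6

y = wx + b = (0)(4) + -2 = -2
∂L/∂y = 2(y - t) = 2(-2 - 1) = -6
∂y/∂b = 1
∂L/∂b = ∂L/∂y · ∂y/∂b = -6 × 1 = -6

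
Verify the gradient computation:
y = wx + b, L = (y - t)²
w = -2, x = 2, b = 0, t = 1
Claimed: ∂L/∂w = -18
Incorrect

y = (-2)(2) + 0 = -4
∂L/∂y = 2(y - t) = 2(-4 - 1) = -10
∂y/∂w = x = 2
∂L/∂w = -10 × 2 = -20

Claimed value: -18
Incorrect: The correct gradient is -20.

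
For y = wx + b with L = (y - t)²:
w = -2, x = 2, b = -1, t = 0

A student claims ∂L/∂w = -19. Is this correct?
Incorrect

y = (-2)(2) + -1 = -5
∂L/∂y = 2(y - t) = 2(-5 - 0) = -10
∂y/∂w = x = 2
∂L/∂w = -10 × 2 = -20

Claimed value: -19
Incorrect: The correct gradient is -20.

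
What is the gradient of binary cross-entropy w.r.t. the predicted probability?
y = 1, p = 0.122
∂L/∂p = -8.197

∂L/∂p = -y/p + (1-y)/(1-p) = -1/0.122 + 0 = -8.197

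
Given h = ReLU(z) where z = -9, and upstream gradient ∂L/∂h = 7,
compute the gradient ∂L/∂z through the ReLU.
∂L/∂z = 0

h = ReLU(-9) = 0
Since z < 0: ∂h/∂z = 0
∂L/∂z = ∂L/∂h · ∂h/∂z = 7 × 0 = 0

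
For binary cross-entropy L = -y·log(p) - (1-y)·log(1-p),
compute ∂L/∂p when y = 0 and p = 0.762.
∂L/∂p = 4.202

∂L/∂p = -y/p + (1-y)/(1-p) = 0 + 1/0.238 = 4.202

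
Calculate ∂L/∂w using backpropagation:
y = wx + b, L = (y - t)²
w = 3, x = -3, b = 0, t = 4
∂L/∂w = 78

y = wx + b = (3)(-3) + 0 = -9
∂L/∂y = 2(y - t) = 2(-9 - 4) = -26
∂y/∂w = x = -3
∂L/∂w = ∂L/∂y · ∂y/∂w = -26 × -3 = 78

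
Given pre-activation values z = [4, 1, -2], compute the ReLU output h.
h = [4, 1, 0]

ReLU applied element-wise: max(0,4)=4, max(0,1)=1, max(0,-2)=0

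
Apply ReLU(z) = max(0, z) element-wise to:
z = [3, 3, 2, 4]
h = [3, 3, 2, 4]

ReLU applied element-wise: max(0,3)=3, max(0,3)=3, max(0,2)=2, max(0,4)=4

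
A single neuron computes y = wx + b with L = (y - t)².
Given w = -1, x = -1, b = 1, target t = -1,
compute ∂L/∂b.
∂L/∂b = 6

y = wx + b = (-1)(-1) + 1 = 2
∂L/∂y = 2(y - t) = 2(2 - -1) = 6
∂y/∂b = 1
∂L/∂b = ∂L/∂y · ∂y/∂b = 6 × 1 = 6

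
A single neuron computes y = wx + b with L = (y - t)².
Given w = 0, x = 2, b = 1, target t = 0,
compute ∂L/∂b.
∂L/∂b = 2

y = wx + b = (0)(2) + 1 = 1
∂L/∂y = 2(y - t) = 2(1 - 0) = 2
∂y/∂b = 1
∂L/∂b = ∂L/∂y · ∂y/∂b = 2 × 1 = 2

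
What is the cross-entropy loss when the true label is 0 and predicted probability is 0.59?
L = 0.8916

L = -0·log(0.59) - 1·log(0.41) = -log(0.41) = 0.8916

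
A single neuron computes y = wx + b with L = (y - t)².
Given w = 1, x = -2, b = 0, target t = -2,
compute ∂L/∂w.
∂L/∂w = 0

y = wx + b = (1)(-2) + 0 = -2
∂L/∂y = 2(y - t) = 2(-2 - -2) = 0
∂y/∂w = x = -2
∂L/∂w = ∂L/∂y · ∂y/∂w = 0 × -2 = 0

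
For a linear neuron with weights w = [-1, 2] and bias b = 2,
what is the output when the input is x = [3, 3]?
y = 5

y = (-1)(3) + (2)(3) + 2 = 5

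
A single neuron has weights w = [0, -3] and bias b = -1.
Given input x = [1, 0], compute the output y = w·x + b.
y = -1

y = (0)(1) + (-3)(0) + -1 = -1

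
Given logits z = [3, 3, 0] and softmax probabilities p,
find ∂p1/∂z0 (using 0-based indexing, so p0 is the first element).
∂p1/∂z0 = -0.238

p = softmax(z) = [0.4879, 0.4879, 0.02429]
p1 = 0.4879, p0 = 0.4879

∂p1/∂z0 = -p1 × p0 = -0.4879 × 0.4879 = -0.238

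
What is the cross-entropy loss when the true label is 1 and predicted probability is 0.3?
L = 1.204

L = -1·log(0.3) - 0·log(0.7) = -log(0.3) = 1.204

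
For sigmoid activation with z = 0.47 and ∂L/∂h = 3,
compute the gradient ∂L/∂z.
∂L/∂z = 0.7101

σ(0.47) = 0.6154
σ'(0.47) = σ(0.47)(1 - σ(0.47)) = 0.6154 × 0.3846 = 0.2367
∂L/∂z = ∂L/∂h · σ'(z) = 3 × 0.2367 = 0.7101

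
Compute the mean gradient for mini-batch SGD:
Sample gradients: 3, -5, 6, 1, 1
Average gradient = 1.2

Average = (1/5)(3 + -5 + 6 + 1 + 1) = 6/5 = 1.2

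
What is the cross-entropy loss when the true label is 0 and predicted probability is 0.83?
L = 1.772

L = -0·log(0.83) - 1·log(0.17) = -log(0.17) = 1.772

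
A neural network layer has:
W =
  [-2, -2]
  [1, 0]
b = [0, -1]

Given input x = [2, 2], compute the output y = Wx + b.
y = [-8, 1]

Wx = [-2×2 + -2×2, 1×2 + 0×2]
   = [-8, 2]
y = Wx + b = [-8 + 0, 2 + -1] = [-8, 1]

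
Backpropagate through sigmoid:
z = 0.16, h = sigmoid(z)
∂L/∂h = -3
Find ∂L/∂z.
∂L/∂z = -0.7452

σ(0.16) = 0.5399
σ'(0.16) = σ(0.16)(1 - σ(0.16)) = 0.5399 × 0.4601 = 0.2484
∂L/∂z = ∂L/∂h · σ'(z) = -3 × 0.2484 = -0.7452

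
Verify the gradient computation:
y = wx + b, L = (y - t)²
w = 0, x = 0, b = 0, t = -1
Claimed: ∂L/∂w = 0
Correct

y = (0)(0) + 0 = 0
∂L/∂y = 2(y - t) = 2(0 - -1) = 2
∂y/∂w = x = 0
∂L/∂w = 2 × 0 = 0

Claimed value: 0
Correct: The correct gradient is 0.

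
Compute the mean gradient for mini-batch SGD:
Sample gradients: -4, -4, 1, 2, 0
Average gradient = -1

Average = (1/5)(-4 + -4 + 1 + 2 + 0) = -5/5 = -1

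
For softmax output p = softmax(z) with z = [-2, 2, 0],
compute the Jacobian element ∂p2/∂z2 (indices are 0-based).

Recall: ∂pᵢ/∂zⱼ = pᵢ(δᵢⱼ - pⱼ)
∂p2/∂z2 = 0.1035

p = softmax(z) = [0.01588, 0.8668, 0.1173]
p2 = 0.1173

∂p2/∂z2 = p2(1 - p2) = 0.1173 × (1 - 0.1173) = 0.1035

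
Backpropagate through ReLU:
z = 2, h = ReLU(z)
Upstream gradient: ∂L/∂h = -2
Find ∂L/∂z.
∂L/∂z = -2

h = ReLU(2) = 2
Since z > 0: ∂h/∂z = 1
∂L/∂z = ∂L/∂h · ∂h/∂z = -2 × 1 = -2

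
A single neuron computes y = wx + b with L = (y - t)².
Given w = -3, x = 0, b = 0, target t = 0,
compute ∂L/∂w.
∂L/∂w = 0

y = wx + b = (-3)(0) + 0 = 0
∂L/∂y = 2(y - t) = 2(0 - 0) = 0
∂y/∂w = x = 0
∂L/∂w = ∂L/∂y · ∂y/∂w = 0 × 0 = 0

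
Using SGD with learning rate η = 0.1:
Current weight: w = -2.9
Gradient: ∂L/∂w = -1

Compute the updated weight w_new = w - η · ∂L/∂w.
w_new = -2.8

w_new = w - η·∂L/∂w = -2.9 - 0.1×(-1) = -2.9 - (-0.1) = -2.8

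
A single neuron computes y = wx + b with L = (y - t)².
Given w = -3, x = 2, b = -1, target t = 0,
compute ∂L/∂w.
∂L/∂w = -28

y = wx + b = (-3)(2) + -1 = -7
∂L/∂y = 2(y - t) = 2(-7 - 0) = -14
∂y/∂w = x = 2
∂L/∂w = ∂L/∂y · ∂y/∂w = -14 × 2 = -28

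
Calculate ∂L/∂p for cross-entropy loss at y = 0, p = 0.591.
∂L/∂p = 2.445

∂L/∂p = -y/p + (1-y)/(1-p) = 0 + 1/0.409 = 2.445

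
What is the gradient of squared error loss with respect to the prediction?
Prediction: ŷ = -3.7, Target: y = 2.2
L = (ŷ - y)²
∂L/∂ŷ = -11.8

∂L/∂ŷ = 2(ŷ - y) = 2(-3.7 - 2.2) = 2(-5.9) = -11.8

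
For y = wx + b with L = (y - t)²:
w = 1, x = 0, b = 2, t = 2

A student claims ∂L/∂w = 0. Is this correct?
Correct

y = (1)(0) + 2 = 2
∂L/∂y = 2(y - t) = 2(2 - 2) = 0
∂y/∂w = x = 0
∂L/∂w = 0 × 0 = 0

Claimed value: 0
Correct: The correct gradient is 0.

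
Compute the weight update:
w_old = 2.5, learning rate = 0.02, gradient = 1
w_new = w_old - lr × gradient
w_new = 2.48

w_new = w - η·∂L/∂w = 2.5 - 0.02×(1) = 2.5 - (0.02) = 2.48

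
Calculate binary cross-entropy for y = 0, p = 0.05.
L = 0.05129

L = -0·log(0.05) - 1·log(0.95) = -log(0.95) = 0.05129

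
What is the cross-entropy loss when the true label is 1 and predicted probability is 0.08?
L = 2.526

L = -1·log(0.08) - 0·log(0.92) = -log(0.08) = 2.526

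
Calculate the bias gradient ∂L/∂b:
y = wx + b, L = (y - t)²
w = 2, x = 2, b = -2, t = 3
∂L/∂b = -2

y = wx + b = (2)(2) + -2 = 2
∂L/∂y = 2(y - t) = 2(2 - 3) = -2
∂y/∂b = 1
∂L/∂b = ∂L/∂y · ∂y/∂b = -2 × 1 = -2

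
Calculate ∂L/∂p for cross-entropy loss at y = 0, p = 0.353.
∂L/∂p = 1.546

∂L/∂p = -y/p + (1-y)/(1-p) = 0 + 1/0.647 = 1.546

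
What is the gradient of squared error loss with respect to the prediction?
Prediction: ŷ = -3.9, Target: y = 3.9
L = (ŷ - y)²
∂L/∂ŷ = -15.6

∂L/∂ŷ = 2(ŷ - y) = 2(-3.9 - 3.9) = 2(-7.8) = -15.6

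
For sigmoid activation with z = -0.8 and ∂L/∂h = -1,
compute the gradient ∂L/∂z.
∂L/∂z = -0.2139

σ(-0.8) = 0.31
σ'(-0.8) = σ(-0.8)(1 - σ(-0.8)) = 0.31 × 0.69 = 0.2139
∂L/∂z = ∂L/∂h · σ'(z) = -1 × 0.2139 = -0.2139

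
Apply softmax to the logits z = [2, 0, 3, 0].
p = [0.2507, 0.0339, 0.6815, 0.0339]

exp(z) = [7.389, 1, 20.09, 1]
Sum = 29.47
p = [0.2507, 0.0339, 0.6815, 0.0339]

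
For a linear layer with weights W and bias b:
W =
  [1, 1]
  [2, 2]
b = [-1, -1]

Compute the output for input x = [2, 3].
y = [4, 9]

Wx = [1×2 + 1×3, 2×2 + 2×3]
   = [5, 10]
y = Wx + b = [5 + -1, 10 + -1] = [4, 9]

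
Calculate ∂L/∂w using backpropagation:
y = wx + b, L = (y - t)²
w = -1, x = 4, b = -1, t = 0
∂L/∂w = -40

y = wx + b = (-1)(4) + -1 = -5
∂L/∂y = 2(y - t) = 2(-5 - 0) = -10
∂y/∂w = x = 4
∂L/∂w = ∂L/∂y · ∂y/∂w = -10 × 4 = -40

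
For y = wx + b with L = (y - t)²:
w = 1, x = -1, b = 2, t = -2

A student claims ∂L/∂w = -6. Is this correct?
Correct

y = (1)(-1) + 2 = 1
∂L/∂y = 2(y - t) = 2(1 - -2) = 6
∂y/∂w = x = -1
∂L/∂w = 6 × -1 = -6

Claimed value: -6
Correct: The correct gradient is -6.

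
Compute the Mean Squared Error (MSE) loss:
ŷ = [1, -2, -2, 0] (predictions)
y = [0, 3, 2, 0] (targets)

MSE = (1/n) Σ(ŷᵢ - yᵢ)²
MSE = 10.5

MSE = (1/4)((1-0)² + (-2-3)² + (-2-2)² + (0-0)²) = (1/4)(1 + 25 + 16 + 0) = 10.5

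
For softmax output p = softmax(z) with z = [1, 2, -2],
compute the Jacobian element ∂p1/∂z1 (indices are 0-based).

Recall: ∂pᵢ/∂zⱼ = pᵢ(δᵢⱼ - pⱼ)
∂p1/∂z1 = 0.201

p = softmax(z) = [0.2654, 0.7214, 0.01321]
p1 = 0.7214

∂p1/∂z1 = p1(1 - p1) = 0.7214 × (1 - 0.7214) = 0.201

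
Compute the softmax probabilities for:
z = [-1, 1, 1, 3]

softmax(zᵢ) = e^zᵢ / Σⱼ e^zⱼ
p = [0.0142, 0.105, 0.105, 0.7758]

exp(z) = [0.3679, 2.718, 2.718, 20.09]
Sum = 25.89
p = [0.0142, 0.105, 0.105, 0.7758]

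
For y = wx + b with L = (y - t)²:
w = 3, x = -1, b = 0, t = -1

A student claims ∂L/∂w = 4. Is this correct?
Correct

y = (3)(-1) + 0 = -3
∂L/∂y = 2(y - t) = 2(-3 - -1) = -4
∂y/∂w = x = -1
∂L/∂w = -4 × -1 = 4

Claimed value: 4
Correct: The correct gradient is 4.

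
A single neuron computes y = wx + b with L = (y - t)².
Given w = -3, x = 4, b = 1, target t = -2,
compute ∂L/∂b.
∂L/∂b = -18

y = wx + b = (-3)(4) + 1 = -11
∂L/∂y = 2(y - t) = 2(-11 - -2) = -18
∂y/∂b = 1
∂L/∂b = ∂L/∂y · ∂y/∂b = -18 × 1 = -18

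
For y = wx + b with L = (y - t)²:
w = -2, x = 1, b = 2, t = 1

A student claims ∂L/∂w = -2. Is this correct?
Correct

y = (-2)(1) + 2 = 0
∂L/∂y = 2(y - t) = 2(0 - 1) = -2
∂y/∂w = x = 1
∂L/∂w = -2 × 1 = -2

Claimed value: -2
Correct: The correct gradient is -2.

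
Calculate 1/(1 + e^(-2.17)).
0.8975

sigmoid(2.17) = 1/(1 + e^(-2.17)) = 1/(1 + 0.1142) = 0.8975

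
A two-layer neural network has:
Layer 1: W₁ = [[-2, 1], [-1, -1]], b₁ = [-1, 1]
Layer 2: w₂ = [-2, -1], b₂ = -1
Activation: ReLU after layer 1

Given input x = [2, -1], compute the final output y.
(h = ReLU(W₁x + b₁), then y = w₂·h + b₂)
y = -1

Layer 1 pre-activation: z₁ = [-6, 0]
After ReLU: h = [0, 0]
Layer 2 output: y = -2×0 + -1×0 + -1 = -1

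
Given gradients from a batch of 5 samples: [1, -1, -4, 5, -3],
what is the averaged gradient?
Average gradient = -0.4

Average = (1/5)(1 + -1 + -4 + 5 + -3) = -2/5 = -0.4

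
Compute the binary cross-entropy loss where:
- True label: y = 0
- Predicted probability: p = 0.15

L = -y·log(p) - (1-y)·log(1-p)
L = 0.1625

L = -0·log(0.15) - 1·log(0.85) = -log(0.85) = 0.1625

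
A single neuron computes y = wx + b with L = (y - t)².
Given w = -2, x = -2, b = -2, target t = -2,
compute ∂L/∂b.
∂L/∂b = 8

y = wx + b = (-2)(-2) + -2 = 2
∂L/∂y = 2(y - t) = 2(2 - -2) = 8
∂y/∂b = 1
∂L/∂b = ∂L/∂y · ∂y/∂b = 8 × 1 = 8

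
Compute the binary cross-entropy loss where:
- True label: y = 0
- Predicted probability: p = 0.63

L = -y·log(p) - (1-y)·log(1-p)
L = 0.9943

L = -0·log(0.63) - 1·log(0.37) = -log(0.37) = 0.9943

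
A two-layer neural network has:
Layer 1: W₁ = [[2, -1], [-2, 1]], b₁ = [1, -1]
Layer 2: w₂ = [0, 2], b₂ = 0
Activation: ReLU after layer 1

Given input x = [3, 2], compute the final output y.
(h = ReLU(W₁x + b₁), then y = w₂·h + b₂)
y = 0

Layer 1 pre-activation: z₁ = [5, -5]
After ReLU: h = [5, 0]
Layer 2 output: y = 0×5 + 2×0 + 0 = 0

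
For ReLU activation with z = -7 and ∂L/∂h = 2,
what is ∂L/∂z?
∂L/∂z = 0

h = ReLU(-7) = 0
Since z < 0: ∂h/∂z = 0
∂L/∂z = ∂L/∂h · ∂h/∂z = 2 × 0 = 0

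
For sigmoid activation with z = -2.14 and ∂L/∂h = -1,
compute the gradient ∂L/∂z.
∂L/∂z = -0.09419

σ(-2.14) = 0.1053
σ'(-2.14) = σ(-2.14)(1 - σ(-2.14)) = 0.1053 × 0.8947 = 0.09419
∂L/∂z = ∂L/∂h · σ'(z) = -1 × 0.09419 = -0.09419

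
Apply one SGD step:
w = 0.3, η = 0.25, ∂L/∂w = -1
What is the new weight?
w_new = 0.55

w_new = w - η·∂L/∂w = 0.3 - 0.25×(-1) = 0.3 - (-0.25) = 0.55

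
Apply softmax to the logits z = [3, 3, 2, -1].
p = [0.4191, 0.4191, 0.1542, 0.0077]

exp(z) = [20.09, 20.09, 7.389, 0.3679]
Sum = 47.93
p = [0.4191, 0.4191, 0.1542, 0.0077]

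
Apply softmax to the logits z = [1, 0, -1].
p = [0.6652, 0.2447, 0.09]

exp(z) = [2.718, 1, 0.3679]
Sum = 4.086
p = [0.6652, 0.2447, 0.09]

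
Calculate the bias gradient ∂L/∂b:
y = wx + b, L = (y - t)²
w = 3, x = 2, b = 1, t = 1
∂L/∂b = 12

y = wx + b = (3)(2) + 1 = 7
∂L/∂y = 2(y - t) = 2(7 - 1) = 12
∂y/∂b = 1
∂L/∂b = ∂L/∂y · ∂y/∂b = 12 × 1 = 12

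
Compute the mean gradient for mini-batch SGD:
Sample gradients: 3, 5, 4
Average gradient = 4

Average = (1/3)(3 + 5 + 4) = 12/3 = 4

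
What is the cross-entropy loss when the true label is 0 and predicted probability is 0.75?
L = 1.386

L = -0·log(0.75) - 1·log(0.25) = -log(0.25) = 1.386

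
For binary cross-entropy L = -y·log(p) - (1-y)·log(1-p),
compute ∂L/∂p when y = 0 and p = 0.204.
∂L/∂p = 1.256

∂L/∂p = -y/p + (1-y)/(1-p) = 0 + 1/0.796 = 1.256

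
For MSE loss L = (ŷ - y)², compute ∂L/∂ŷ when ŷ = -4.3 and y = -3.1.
∂L/∂ŷ = -2.4

∂L/∂ŷ = 2(ŷ - y) = 2(-4.3 - -3.1) = 2(-1.2) = -2.4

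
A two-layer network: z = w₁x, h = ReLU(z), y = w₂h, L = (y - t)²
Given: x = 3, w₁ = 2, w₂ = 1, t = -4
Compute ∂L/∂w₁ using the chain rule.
∂L/∂w₁ = 60

Forward pass:
z = w₁x = 2×3 = 6
h = ReLU(6) = 6
y = w₂h = 1×6 = 6

Backward pass:
∂L/∂y = 2(y - t) = 2(6 - -4) = 20
∂y/∂h = w₂ = 1
∂h/∂z = 1 (ReLU derivative)
∂z/∂w₁ = x = 3

∂L/∂w₁ = 20 × 1 × 1 × 3 = 60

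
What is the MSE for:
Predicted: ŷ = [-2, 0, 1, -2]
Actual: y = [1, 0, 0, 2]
MSE = 6.5

MSE = (1/4)((-2-1)² + (0-0)² + (1-0)² + (-2-2)²) = (1/4)(9 + 0 + 1 + 16) = 6.5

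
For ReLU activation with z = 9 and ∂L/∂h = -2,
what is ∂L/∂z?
∂L/∂z = -2

h = ReLU(9) = 9
Since z > 0: ∂h/∂z = 1
∂L/∂z = ∂L/∂h · ∂h/∂z = -2 × 1 = -2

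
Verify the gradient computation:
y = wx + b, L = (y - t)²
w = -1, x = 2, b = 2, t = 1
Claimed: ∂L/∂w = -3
Incorrect

y = (-1)(2) + 2 = 0
∂L/∂y = 2(y - t) = 2(0 - 1) = -2
∂y/∂w = x = 2
∂L/∂w = -2 × 2 = -4

Claimed value: -3
Incorrect: The correct gradient is -4.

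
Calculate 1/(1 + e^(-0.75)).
0.6792

sigmoid(0.75) = 1/(1 + e^(-0.75)) = 1/(1 + 0.4724) = 0.6792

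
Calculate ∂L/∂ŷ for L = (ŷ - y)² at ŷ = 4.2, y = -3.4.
∂L/∂ŷ = 15.2

∂L/∂ŷ = 2(ŷ - y) = 2(4.2 - -3.4) = 2(7.6) = 15.2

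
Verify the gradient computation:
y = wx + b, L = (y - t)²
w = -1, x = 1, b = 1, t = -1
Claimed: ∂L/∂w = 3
Incorrect

y = (-1)(1) + 1 = 0
∂L/∂y = 2(y - t) = 2(0 - -1) = 2
∂y/∂w = x = 1
∂L/∂w = 2 × 1 = 2

Claimed value: 3
Incorrect: The correct gradient is 2.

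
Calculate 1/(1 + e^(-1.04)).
0.7389

sigmoid(1.04) = 1/(1 + e^(-1.04)) = 1/(1 + 0.3535) = 0.7389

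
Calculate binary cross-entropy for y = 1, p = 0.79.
L = 0.2357

L = -1·log(0.79) - 0·log(0.21) = -log(0.79) = 0.2357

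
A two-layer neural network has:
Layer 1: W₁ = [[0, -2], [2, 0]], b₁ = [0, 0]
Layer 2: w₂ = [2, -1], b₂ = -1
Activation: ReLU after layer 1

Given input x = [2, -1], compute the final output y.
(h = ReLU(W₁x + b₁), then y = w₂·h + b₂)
y = -1

Layer 1 pre-activation: z₁ = [2, 4]
After ReLU: h = [2, 4]
Layer 2 output: y = 2×2 + -1×4 + -1 = -1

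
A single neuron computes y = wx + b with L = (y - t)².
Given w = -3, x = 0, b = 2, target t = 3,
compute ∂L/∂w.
∂L/∂w = 0

y = wx + b = (-3)(0) + 2 = 2
∂L/∂y = 2(y - t) = 2(2 - 3) = -2
∂y/∂w = x = 0
∂L/∂w = ∂L/∂y · ∂y/∂w = -2 × 0 = 0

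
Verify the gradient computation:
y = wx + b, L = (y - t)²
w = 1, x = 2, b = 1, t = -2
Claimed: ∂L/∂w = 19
Incorrect

y = (1)(2) + 1 = 3
∂L/∂y = 2(y - t) = 2(3 - -2) = 10
∂y/∂w = x = 2
∂L/∂w = 10 × 2 = 20

Claimed value: 19
Incorrect: The correct gradient is 20.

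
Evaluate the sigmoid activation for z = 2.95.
0.9503

sigmoid(2.95) = 1/(1 + e^(-2.95)) = 1/(1 + 0.05234) = 0.9503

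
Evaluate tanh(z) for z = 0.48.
0.4462

tanh(0.48) = (e^(0.48) - e^(-0.48))/(e^(0.48) + e^(-0.48)) = 0.4462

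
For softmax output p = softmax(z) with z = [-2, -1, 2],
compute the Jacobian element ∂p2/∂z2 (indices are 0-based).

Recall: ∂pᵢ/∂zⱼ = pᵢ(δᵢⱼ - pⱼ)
∂p2/∂z2 = 0.0597

p = softmax(z) = [0.01715, 0.04661, 0.9362]
p2 = 0.9362

∂p2/∂z2 = p2(1 - p2) = 0.9362 × (1 - 0.9362) = 0.0597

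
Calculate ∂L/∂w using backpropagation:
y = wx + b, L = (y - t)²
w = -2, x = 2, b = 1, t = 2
∂L/∂w = -20

y = wx + b = (-2)(2) + 1 = -3
∂L/∂y = 2(y - t) = 2(-3 - 2) = -10
∂y/∂w = x = 2
∂L/∂w = ∂L/∂y · ∂y/∂w = -10 × 2 = -20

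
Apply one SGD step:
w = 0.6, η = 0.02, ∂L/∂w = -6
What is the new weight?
w_new = 0.72

w_new = w - η·∂L/∂w = 0.6 - 0.02×(-6) = 0.6 - (-0.12) = 0.72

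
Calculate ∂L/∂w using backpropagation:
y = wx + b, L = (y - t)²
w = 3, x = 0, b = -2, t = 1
∂L/∂w = 0

y = wx + b = (3)(0) + -2 = -2
∂L/∂y = 2(y - t) = 2(-2 - 1) = -6
∂y/∂w = x = 0
∂L/∂w = ∂L/∂y · ∂y/∂w = -6 × 0 = 0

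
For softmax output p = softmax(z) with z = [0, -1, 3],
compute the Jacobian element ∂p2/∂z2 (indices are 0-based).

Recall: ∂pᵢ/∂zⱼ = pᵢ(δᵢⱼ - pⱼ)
∂p2/∂z2 = 0.0597

p = softmax(z) = [0.04661, 0.01715, 0.9362]
p2 = 0.9362

∂p2/∂z2 = p2(1 - p2) = 0.9362 × (1 - 0.9362) = 0.0597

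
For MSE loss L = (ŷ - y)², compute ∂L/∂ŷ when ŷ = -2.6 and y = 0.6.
∂L/∂ŷ = -6.4

∂L/∂ŷ = 2(ŷ - y) = 2(-2.6 - 0.6) = 2(-3.2) = -6.4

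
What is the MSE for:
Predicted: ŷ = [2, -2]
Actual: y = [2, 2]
MSE = 8

MSE = (1/2)((2-2)² + (-2-2)²) = (1/2)(0 + 16) = 8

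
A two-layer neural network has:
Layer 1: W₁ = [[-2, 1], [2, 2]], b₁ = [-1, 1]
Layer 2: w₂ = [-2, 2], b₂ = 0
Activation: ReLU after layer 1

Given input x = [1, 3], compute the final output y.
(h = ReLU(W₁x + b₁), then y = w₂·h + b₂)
y = 18

Layer 1 pre-activation: z₁ = [0, 9]
After ReLU: h = [0, 9]
Layer 2 output: y = -2×0 + 2×9 + 0 = 18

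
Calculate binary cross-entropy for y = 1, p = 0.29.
L = 1.238

L = -1·log(0.29) - 0·log(0.71) = -log(0.29) = 1.238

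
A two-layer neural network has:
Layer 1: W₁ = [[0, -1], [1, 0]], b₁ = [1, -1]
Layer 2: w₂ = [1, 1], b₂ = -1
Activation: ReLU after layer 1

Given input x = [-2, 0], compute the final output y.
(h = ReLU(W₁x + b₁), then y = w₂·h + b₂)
y = 0

Layer 1 pre-activation: z₁ = [1, -3]
After ReLU: h = [1, 0]
Layer 2 output: y = 1×1 + 1×0 + -1 = 0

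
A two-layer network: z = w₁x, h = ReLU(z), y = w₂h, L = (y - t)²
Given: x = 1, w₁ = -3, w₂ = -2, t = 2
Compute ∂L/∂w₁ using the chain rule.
∂L/∂w₁ = 0

Forward pass:
z = w₁x = -3×1 = -3
h = ReLU(-3) = 0
y = w₂h = -2×0 = 0

Backward pass:
∂L/∂y = 2(y - t) = 2(0 - 2) = -4
∂y/∂h = w₂ = -2
∂h/∂z = 0 (ReLU derivative)
∂z/∂w₁ = x = 1

∂L/∂w₁ = -4 × -2 × 0 × 1 = 0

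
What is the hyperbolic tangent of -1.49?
-0.9033

tanh(-1.49) = (e^(-1.49) - e^(1.49))/(e^(-1.49) + e^(1.49)) = -0.9033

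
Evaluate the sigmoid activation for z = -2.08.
0.1111

sigmoid(-2.08) = 1/(1 + e^(2.08)) = 1/(1 + 8.004) = 0.1111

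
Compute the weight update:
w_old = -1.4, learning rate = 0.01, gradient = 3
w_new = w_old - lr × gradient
w_new = -1.43

w_new = w - η·∂L/∂w = -1.4 - 0.01×(3) = -1.4 - (0.03) = -1.43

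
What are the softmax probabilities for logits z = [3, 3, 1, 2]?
p = [0.3995, 0.3995, 0.0541, 0.147]

exp(z) = [20.09, 20.09, 2.718, 7.389]
Sum = 50.28
p = [0.3995, 0.3995, 0.0541, 0.147]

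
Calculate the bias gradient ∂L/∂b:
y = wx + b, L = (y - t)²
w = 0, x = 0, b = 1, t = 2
∂L/∂b = -2

y = wx + b = (0)(0) + 1 = 1
∂L/∂y = 2(y - t) = 2(1 - 2) = -2
∂y/∂b = 1
∂L/∂b = ∂L/∂y · ∂y/∂b = -2 × 1 = -2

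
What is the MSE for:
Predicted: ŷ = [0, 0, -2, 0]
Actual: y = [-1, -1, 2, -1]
MSE = 4.75

MSE = (1/4)((0--1)² + (0--1)² + (-2-2)² + (0--1)²) = (1/4)(1 + 1 + 16 + 1) = 4.75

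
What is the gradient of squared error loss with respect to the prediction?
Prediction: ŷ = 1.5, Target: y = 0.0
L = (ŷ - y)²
∂L/∂ŷ = 3.0

∂L/∂ŷ = 2(ŷ - y) = 2(1.5 - 0.0) = 2(1.5) = 3.0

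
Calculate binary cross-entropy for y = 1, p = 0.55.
L = 0.5978

L = -1·log(0.55) - 0·log(0.45) = -log(0.55) = 0.5978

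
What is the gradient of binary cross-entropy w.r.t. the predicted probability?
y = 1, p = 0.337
∂L/∂p = -2.967

∂L/∂p = -y/p + (1-y)/(1-p) = -1/0.337 + 0 = -2.967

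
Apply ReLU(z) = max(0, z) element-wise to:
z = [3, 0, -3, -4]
h = [3, 0, 0, 0]

ReLU applied element-wise: max(0,3)=3, max(0,0)=0, max(0,-3)=0, max(0,-4)=0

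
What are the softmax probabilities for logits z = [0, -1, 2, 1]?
p = [0.0871, 0.0321, 0.6439, 0.2369]

exp(z) = [1, 0.3679, 7.389, 2.718]
Sum = 11.48
p = [0.0871, 0.0321, 0.6439, 0.2369]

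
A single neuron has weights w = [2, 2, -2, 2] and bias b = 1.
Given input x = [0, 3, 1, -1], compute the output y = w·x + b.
y = 3

y = (2)(0) + (2)(3) + (-2)(1) + (2)(-1) + 1 = 3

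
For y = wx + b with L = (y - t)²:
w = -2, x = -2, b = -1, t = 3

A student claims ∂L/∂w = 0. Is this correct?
Correct

y = (-2)(-2) + -1 = 3
∂L/∂y = 2(y - t) = 2(3 - 3) = 0
∂y/∂w = x = -2
∂L/∂w = 0 × -2 = 0

Claimed value: 0
Correct: The correct gradient is 0.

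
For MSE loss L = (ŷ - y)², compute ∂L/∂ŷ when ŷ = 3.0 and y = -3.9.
∂L/∂ŷ = 13.8

∂L/∂ŷ = 2(ŷ - y) = 2(3.0 - -3.9) = 2(6.9) = 13.8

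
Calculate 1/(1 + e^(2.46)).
0.07871

sigmoid(-2.46) = 1/(1 + e^(2.46)) = 1/(1 + 11.7) = 0.07871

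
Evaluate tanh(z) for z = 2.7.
0.991

tanh(2.7) = (e^(2.7) - e^(-2.7))/(e^(2.7) + e^(-2.7)) = 0.991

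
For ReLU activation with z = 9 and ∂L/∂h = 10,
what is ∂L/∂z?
∂L/∂z = 10

h = ReLU(9) = 9
Since z > 0: ∂h/∂z = 1
∂L/∂z = ∂L/∂h · ∂h/∂z = 10 × 1 = 10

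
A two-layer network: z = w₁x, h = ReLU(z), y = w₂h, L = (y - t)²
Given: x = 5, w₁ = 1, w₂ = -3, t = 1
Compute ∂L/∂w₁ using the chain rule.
∂L/∂w₁ = 480

Forward pass:
z = w₁x = 1×5 = 5
h = ReLU(5) = 5
y = w₂h = -3×5 = -15

Backward pass:
∂L/∂y = 2(y - t) = 2(-15 - 1) = -32
∂y/∂h = w₂ = -3
∂h/∂z = 1 (ReLU derivative)
∂z/∂w₁ = x = 5

∂L/∂w₁ = -32 × -3 × 1 × 5 = 480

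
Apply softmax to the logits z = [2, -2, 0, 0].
p = [0.7758, 0.0142, 0.105, 0.105]

exp(z) = [7.389, 0.1353, 1, 1]
Sum = 9.524
p = [0.7758, 0.0142, 0.105, 0.105]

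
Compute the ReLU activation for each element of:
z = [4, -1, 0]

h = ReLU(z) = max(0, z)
h = [4, 0, 0]

ReLU applied element-wise: max(0,4)=4, max(0,-1)=0, max(0,0)=0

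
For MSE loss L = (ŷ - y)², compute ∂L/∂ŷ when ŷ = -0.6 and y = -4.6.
∂L/∂ŷ = 8.0

∂L/∂ŷ = 2(ŷ - y) = 2(-0.6 - -4.6) = 2(4.0) = 8.0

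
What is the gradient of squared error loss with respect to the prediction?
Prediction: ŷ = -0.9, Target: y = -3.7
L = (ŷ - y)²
∂L/∂ŷ = 5.6

∂L/∂ŷ = 2(ŷ - y) = 2(-0.9 - -3.7) = 2(2.8) = 5.6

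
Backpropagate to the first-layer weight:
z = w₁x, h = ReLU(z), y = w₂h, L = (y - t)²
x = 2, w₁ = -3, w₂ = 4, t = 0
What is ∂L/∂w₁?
∂L/∂w₁ = 0

Forward pass:
z = w₁x = -3×2 = -6
h = ReLU(-6) = 0
y = w₂h = 4×0 = 0

Backward pass:
∂L/∂y = 2(y - t) = 2(0 - 0) = 0
∂y/∂h = w₂ = 4
∂h/∂z = 0 (ReLU derivative)
∂z/∂w₁ = x = 2

∂L/∂w₁ = 0 × 4 × 0 × 2 = 0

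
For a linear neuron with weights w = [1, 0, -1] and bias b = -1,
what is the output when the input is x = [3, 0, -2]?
y = 4

y = (1)(3) + (0)(0) + (-1)(-2) + -1 = 4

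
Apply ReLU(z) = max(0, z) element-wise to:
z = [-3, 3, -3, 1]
h = [0, 3, 0, 1]

ReLU applied element-wise: max(0,-3)=0, max(0,3)=3, max(0,-3)=0, max(0,1)=1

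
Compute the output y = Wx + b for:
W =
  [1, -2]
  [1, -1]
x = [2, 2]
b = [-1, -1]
y = [-3, -1]

Wx = [1×2 + -2×2, 1×2 + -1×2]
   = [-2, 0]
y = Wx + b = [-2 + -1, 0 + -1] = [-3, -1]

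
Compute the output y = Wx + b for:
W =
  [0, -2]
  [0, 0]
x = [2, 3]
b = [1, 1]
y = [-5, 1]

Wx = [0×2 + -2×3, 0×2 + 0×3]
   = [-6, 0]
y = Wx + b = [-6 + 1, 0 + 1] = [-5, 1]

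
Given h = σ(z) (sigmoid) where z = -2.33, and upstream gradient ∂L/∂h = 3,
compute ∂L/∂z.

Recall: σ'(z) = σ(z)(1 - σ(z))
∂L/∂z = 0.2424

σ(-2.33) = 0.08867
σ'(-2.33) = σ(-2.33)(1 - σ(-2.33)) = 0.08867 × 0.9113 = 0.08081
∂L/∂z = ∂L/∂h · σ'(z) = 3 × 0.08081 = 0.2424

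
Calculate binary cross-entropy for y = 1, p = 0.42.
L = 0.8675

L = -1·log(0.42) - 0·log(0.58) = -log(0.42) = 0.8675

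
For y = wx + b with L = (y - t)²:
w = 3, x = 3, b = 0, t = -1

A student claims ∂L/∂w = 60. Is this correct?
Correct

y = (3)(3) + 0 = 9
∂L/∂y = 2(y - t) = 2(9 - -1) = 20
∂y/∂w = x = 3
∂L/∂w = 20 × 3 = 60

Claimed value: 60
Correct: The correct gradient is 60.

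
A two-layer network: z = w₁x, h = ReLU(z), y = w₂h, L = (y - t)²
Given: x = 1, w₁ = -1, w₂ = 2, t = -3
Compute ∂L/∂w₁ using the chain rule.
∂L/∂w₁ = 0

Forward pass:
z = w₁x = -1×1 = -1
h = ReLU(-1) = 0
y = w₂h = 2×0 = 0

Backward pass:
∂L/∂y = 2(y - t) = 2(0 - -3) = 6
∂y/∂h = w₂ = 2
∂h/∂z = 0 (ReLU derivative)
∂z/∂w₁ = x = 1

∂L/∂w₁ = 6 × 2 × 0 × 1 = 0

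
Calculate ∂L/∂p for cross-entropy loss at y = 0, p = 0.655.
∂L/∂p = 2.899

∂L/∂p = -y/p + (1-y)/(1-p) = 0 + 1/0.345 = 2.899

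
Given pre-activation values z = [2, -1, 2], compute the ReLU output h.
h = [2, 0, 2]

ReLU applied element-wise: max(0,2)=2, max(0,-1)=0, max(0,2)=2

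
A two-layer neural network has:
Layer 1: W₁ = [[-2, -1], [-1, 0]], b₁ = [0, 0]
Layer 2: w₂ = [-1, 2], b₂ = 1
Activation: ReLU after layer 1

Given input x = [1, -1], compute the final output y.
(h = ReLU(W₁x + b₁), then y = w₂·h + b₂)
y = 1

Layer 1 pre-activation: z₁ = [-1, -1]
After ReLU: h = [0, 0]
Layer 2 output: y = -1×0 + 2×0 + 1 = 1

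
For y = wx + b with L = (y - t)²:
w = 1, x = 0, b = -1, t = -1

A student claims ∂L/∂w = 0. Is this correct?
Correct

y = (1)(0) + -1 = -1
∂L/∂y = 2(y - t) = 2(-1 - -1) = 0
∂y/∂w = x = 0
∂L/∂w = 0 × 0 = 0

Claimed value: 0
Correct: The correct gradient is 0.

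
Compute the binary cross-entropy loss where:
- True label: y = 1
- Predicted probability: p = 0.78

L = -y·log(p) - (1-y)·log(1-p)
L = 0.2485

L = -1·log(0.78) - 0·log(0.22) = -log(0.78) = 0.2485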